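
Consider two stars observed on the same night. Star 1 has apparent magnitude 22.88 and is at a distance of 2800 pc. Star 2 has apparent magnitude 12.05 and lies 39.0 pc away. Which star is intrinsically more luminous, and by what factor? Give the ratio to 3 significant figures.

Star 2 is more luminous, by a factor of 4.17.

Star 1: M = m − 5 log₁₀ d + 5 = 22.88 − 5·3.4472 + 5 = 10.644
Star 2: M = m − 5 log₁₀ d + 5 = 12.05 − 5·1.5911 + 5 = 9.095
ΔM = M_1 − M_2 = 10.644 − (9.095) = 1.550; smaller M is more luminous → Star 2.
L ratio = 10^(0.4 |ΔM|) = 10^0.620 = 4.167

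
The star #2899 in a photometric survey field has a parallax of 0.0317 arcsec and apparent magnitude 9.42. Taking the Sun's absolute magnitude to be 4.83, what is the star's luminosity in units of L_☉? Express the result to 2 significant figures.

L/L_☉ ≈ 0.15

d = 1/p = 1/0.0317″ = 31.55 pc
M = m − 5 log₁₀ d + 5 = 9.42 − 5·1.4989 + 5 = 6.925
M − M_☉ = 6.925 − 4.83 = 2.095
L/L_☉ = 10^(−0.4 × 2.095) = 0.1452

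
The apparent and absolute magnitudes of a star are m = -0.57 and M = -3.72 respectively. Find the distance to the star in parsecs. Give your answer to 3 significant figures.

d ≈ 42.7 pc

μ = m − M = 3.150
m − M = 5 log₁₀ d − 5
log₁₀ d = (m − M)/5 + 1 = 1.6300
d = 10^1.6300 = 42.66 pc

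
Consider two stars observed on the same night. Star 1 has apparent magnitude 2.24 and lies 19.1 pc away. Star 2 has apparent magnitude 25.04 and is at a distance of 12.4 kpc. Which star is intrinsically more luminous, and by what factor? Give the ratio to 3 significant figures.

Star 1: M = m − 5 log₁₀ d + 5 = 2.24 − 5·1.2810 + 5 = 0.835
Star 2: d = 12.4 kpc = 12400 pc
Star 2: M = m − 5 log₁₀ d + 5 = 25.04 − 5·4.0934 + 5 = 9.573
ΔM = M_1 − M_2 = 0.835 − (9.573) = -8.738; smaller M is more luminous → Star 1.
L ratio = 10^(0.4 |ΔM|) = 10^3.495 = 3128

Star 1 is more luminous, by a factor of 3130.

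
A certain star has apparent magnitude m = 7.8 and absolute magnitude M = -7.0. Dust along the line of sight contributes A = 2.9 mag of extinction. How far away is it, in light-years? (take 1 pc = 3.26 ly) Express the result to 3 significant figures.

d ≈ 7820 ly

m − M = 5 log₁₀(d/10 pc) + A  ⇒  7.8 − (-7.0) − 2.9 = 5 log₁₀(d/10)
11.900 = 5 log₁₀(d/10)
log₁₀ d = (m − M − A)/5 + 1 = 3.3800
d = 10^3.3800 = 2399 pc
= 7820 ly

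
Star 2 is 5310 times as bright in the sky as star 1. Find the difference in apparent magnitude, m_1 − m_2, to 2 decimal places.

m_1 − m_2 ≈ 9.31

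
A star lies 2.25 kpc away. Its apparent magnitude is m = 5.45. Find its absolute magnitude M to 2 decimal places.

M ≈ -6.31

d = 2.25 kpc = 2250 pc
5 log₁₀(d/10 pc) = 5 log₁₀(2250) − 5 = 11.761
M = m − 5 log₁₀(d/10) = 5.45 − 11.761 = -6.311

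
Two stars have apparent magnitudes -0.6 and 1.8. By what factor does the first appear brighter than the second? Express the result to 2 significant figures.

Magnitude difference = -2.4
Flux ratio = 10^(−0.4 Δm) = 10^(−0.4 × -2.4) = 10^0.960 = 9.120

9.1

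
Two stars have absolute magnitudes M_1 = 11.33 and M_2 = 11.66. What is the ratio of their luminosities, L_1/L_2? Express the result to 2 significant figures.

L_1/L_2 ≈ 1.4

ΔM = M_1 − M_2 = -0.33
L_1/L_2 = 10^(−0.4 ΔM) = 10^0.132 = 1.355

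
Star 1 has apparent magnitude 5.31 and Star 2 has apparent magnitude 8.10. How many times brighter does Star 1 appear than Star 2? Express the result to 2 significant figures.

13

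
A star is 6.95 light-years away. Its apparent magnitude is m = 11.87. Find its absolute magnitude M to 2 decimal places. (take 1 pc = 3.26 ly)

d = 6.95 ly / 3.26 = 2.132 pc
5 log₁₀(d/10 pc) = 5 log₁₀(2.132) − 5 = -3.356
M = m − 5 log₁₀(d/10) = 11.87 + 3.356 = 15.226

M ≈ 15.23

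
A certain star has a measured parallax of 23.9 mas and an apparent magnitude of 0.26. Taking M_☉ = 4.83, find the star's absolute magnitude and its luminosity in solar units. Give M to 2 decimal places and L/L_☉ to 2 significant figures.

M ≈ -2.85; L/L_☉ ≈ 1200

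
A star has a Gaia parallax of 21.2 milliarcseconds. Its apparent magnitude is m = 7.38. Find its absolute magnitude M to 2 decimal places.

M ≈ 4.01

p = 21.2 mas = 0.0212″ → d = 1/p = 47.17 pc
5 log₁₀(d/10 pc) = 5 log₁₀(47.17) − 5 = 3.368
M = m − 5 log₁₀(d/10) = 7.38 − 3.368 = 4.012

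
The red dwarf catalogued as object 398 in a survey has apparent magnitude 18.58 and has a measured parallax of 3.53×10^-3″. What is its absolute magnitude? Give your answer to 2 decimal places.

M ≈ 11.32

d = 1/p = 1/3.53×10^-3″ = 283.3 pc
5 log₁₀(d/10 pc) = 5 log₁₀(283.3) − 5 = 7.261
M = m − 5 log₁₀(d/10) = 18.58 − 7.261 = 11.319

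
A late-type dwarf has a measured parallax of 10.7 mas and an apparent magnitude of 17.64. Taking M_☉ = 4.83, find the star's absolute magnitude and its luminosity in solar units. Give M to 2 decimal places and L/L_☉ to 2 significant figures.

M ≈ 12.79; L/L_☉ ≈ 6.6×10^-4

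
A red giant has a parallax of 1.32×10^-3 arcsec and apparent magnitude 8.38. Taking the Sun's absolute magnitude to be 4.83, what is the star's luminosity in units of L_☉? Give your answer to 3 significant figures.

L/L_☉ ≈ 218

d = 1/p = 1/1.32×10^-3″ = 757.6 pc
M = m − 5 log₁₀ d + 5 = 8.38 − 5·2.8794 + 5 = -1.017
M − M_☉ = -1.017 − 4.83 = -5.847
L/L_☉ = 10^(−0.4 × -5.847) = 218.2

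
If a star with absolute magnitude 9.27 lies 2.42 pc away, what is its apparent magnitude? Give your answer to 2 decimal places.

m = M + 5 log₁₀ d − 5 = 9.27 + 5·0.3838 − 5 = 6.189

m ≈ 6.19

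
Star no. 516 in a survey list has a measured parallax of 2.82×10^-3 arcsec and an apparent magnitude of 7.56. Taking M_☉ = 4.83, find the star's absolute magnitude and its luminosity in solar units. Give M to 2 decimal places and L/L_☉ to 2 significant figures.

M ≈ -0.19; L/L_☉ ≈ 100

d = 1/p = 1/2.82×10^-3″ = 354.6 pc
M = m − 5 log₁₀ d + 5 = 7.56 − 5·2.5498 + 5 = -0.189
M − M_☉ = -0.189 − 4.83 = -5.019
L/L_☉ = 10^(−0.4 × -5.019) = 101.7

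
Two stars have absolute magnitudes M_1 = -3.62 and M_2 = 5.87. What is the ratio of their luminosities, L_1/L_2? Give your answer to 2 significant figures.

ΔM = M_1 − M_2 = -9.49
L_1/L_2 = 10^(−0.4 ΔM) = 10^3.796 = 6252

L_1/L_2 ≈ 6300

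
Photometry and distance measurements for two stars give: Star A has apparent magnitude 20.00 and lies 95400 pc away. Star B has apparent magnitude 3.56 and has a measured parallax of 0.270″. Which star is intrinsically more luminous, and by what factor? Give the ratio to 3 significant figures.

Star A: M = m − 5 log₁₀ d + 5 = 20.00 − 5·4.9795 + 5 = 0.102
Star B: d = 1/p = 1/0.270″ = 3.704 pc
Star B: M = m − 5 log₁₀ d + 5 = 3.56 − 5·0.5686 + 5 = 5.717
ΔM = M_A − M_B = 0.102 − (5.717) = -5.615; smaller M is more luminous → Star A.
L ratio = 10^(0.4 |ΔM|) = 10^2.246 = 176.1

Star A is more luminous, by a factor of 176.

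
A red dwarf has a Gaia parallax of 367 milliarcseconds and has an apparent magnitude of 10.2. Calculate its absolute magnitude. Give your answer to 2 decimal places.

M ≈ 13.02

p = 367 mas = 0.367″ → d = 1/p = 2.725 pc
5 log₁₀(d/10 pc) = 5 log₁₀(2.725) − 5 = -2.823
M = m − 5 log₁₀(d/10) = 10.2 + 2.823 = 13.023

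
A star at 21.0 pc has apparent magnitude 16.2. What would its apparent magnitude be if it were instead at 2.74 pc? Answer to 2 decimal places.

m ≈ 11.78

Flux ∝ 1/d², so Δm = 5 log₁₀(d₂/d₁) = 5 log₁₀(2.74/21.0) = -4.422
m₂ = m₁ + Δm = 16.2 + (-4.422) = 11.778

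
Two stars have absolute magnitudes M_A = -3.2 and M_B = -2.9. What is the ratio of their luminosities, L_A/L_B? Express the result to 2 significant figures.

L_A/L_B ≈ 1.3

ΔM = M_A − M_B = -0.3
L_A/L_B = 10^(−0.4 ΔM) = 10^0.120 = 1.318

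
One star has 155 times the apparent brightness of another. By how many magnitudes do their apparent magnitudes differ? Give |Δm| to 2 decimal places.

|Δm| ≈ 5.48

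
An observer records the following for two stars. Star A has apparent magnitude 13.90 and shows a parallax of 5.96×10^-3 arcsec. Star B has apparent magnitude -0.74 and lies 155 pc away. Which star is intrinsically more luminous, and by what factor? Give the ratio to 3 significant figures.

Star A: d = 1/p = 1/5.96×10^-3″ = 167.8 pc
Star A: M = m − 5 log₁₀ d + 5 = 13.90 − 5·2.2248 + 5 = 7.776
Star B: M = m − 5 log₁₀ d + 5 = -0.74 − 5·2.1903 + 5 = -6.692
ΔM = M_A − M_B = 7.776 − (-6.692) = 14.468; smaller M is more luminous → Star B.
L ratio = 10^(0.4 |ΔM|) = 10^5.787 = 612600

Star B is more luminous, by a factor of 613000.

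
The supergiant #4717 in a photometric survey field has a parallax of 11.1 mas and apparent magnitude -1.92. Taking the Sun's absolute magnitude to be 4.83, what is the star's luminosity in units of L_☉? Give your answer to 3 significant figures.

L/L_☉ ≈ 40700

d = 1/p = 1000/11.1 mas = 90.09 pc
M = m − 5 log₁₀ d + 5 = -1.92 − 5·1.9547 + 5 = -6.693
M − M_☉ = -6.693 − 4.83 = -11.523
L/L_☉ = 10^(−0.4 × -11.523) = 40680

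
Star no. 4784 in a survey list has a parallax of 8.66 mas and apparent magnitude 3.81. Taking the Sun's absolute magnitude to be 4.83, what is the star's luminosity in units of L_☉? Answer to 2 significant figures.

L/L_☉ ≈ 340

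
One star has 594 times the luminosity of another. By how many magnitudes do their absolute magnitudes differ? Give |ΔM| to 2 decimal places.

Pogson: ΔM = −2.5 log₁₀(ratio) = −2.5 log₁₀(594) = −2.5 × 2.7738 = -6.934

|ΔM| ≈ 6.93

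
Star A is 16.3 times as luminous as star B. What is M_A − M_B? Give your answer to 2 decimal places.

Pogson: ΔM = −2.5 log₁₀(ratio) = −2.5 log₁₀(16.3) = −2.5 × 1.2122 = -3.030
Star A is brighter, so it has the smaller magnitude: the difference is negative.

M_A − M_B ≈ -3.03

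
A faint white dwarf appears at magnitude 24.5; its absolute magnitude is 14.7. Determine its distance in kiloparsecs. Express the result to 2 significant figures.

μ = m − M = 9.800
m − M = 5 log₁₀ d − 5
log₁₀ d = (m − M)/5 + 1 = 2.9600
d = 10^2.9600 = 912.0 pc
= 0.9120 kpc

d ≈ 0.91 kpc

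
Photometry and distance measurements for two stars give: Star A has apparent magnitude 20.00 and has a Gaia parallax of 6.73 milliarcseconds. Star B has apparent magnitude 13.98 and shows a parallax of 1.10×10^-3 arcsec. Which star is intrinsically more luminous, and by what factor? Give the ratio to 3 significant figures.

Star A: p = 6.73 mas = 6.73×10^-3″ → d = 1/p = 148.6 pc
Star A: M = m − 5 log₁₀ d + 5 = 20.00 − 5·2.1720 + 5 = 14.140
Star B: d = 1/p = 1/1.10×10^-3″ = 909.1 pc
Star B: M = m − 5 log₁₀ d + 5 = 13.98 − 5·2.9586 + 5 = 4.187
ΔM = M_A − M_B = 14.140 − (4.187) = 9.953; smaller M is more luminous → Star B.
L ratio = 10^(0.4 |ΔM|) = 10^3.981 = 9577

Star B is more luminous, by a factor of 9580.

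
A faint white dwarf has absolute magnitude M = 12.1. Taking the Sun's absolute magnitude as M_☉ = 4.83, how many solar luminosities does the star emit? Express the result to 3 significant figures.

L/L_☉ ≈ 1.24×10^-3

M − M_☉ = 12.1 − 4.83 = 7.270
L/L_☉ = 10^(−0.4 (M − M_☉)) = 10^-2.908 = 1.236×10^-3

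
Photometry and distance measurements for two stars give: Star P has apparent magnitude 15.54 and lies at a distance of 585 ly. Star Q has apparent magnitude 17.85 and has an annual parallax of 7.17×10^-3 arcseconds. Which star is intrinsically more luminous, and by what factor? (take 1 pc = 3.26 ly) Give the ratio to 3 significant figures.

Star P: d = 585 ly / 3.26 = 179.4 pc
Star P: M = m − 5 log₁₀ d + 5 = 15.54 − 5·2.2539 + 5 = 9.270
Star Q: d = 1/p = 1/7.17×10^-3″ = 139.5 pc
Star Q: M = m − 5 log₁₀ d + 5 = 17.85 − 5·2.1445 + 5 = 12.128
ΔM = M_P − M_Q = 9.270 − (12.128) = -2.857; smaller M is more luminous → Star P.
L ratio = 10^(0.4 |ΔM|) = 10^1.143 = 13.90

Star P is more luminous, by a factor of 13.9.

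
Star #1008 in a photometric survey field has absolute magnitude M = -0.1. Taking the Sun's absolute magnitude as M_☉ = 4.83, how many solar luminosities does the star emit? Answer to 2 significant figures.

M − M_☉ = -0.1 − 4.83 = -4.930
L/L_☉ = 10^(−0.4 (M − M_☉)) = 10^1.972 = 93.76

L/L_☉ ≈ 94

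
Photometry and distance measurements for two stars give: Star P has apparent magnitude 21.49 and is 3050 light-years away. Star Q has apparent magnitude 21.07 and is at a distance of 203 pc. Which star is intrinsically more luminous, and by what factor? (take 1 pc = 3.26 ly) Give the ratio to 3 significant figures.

Star P: d = 3050 ly / 3.26 = 935.6 pc
Star P: M = m − 5 log₁₀ d + 5 = 21.49 − 5·2.9711 + 5 = 11.635
Star Q: M = m − 5 log₁₀ d + 5 = 21.07 − 5·2.3075 + 5 = 14.533
ΔM = M_P − M_Q = 11.635 − (14.533) = -2.898; smaller M is more luminous → Star P.
L ratio = 10^(0.4 |ΔM|) = 10^1.159 = 14.43

Star P is more luminous, by a factor of 14.4.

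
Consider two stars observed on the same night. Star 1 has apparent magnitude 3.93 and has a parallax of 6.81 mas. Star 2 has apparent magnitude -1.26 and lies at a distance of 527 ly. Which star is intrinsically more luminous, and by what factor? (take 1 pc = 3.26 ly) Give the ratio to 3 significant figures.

Star 2 is more luminous, by a factor of 144.

Star 1: p = 6.81 mas = 6.81×10^-3″ → d = 1/p = 146.8 pc
Star 1: M = m − 5 log₁₀ d + 5 = 3.93 − 5·2.1669 + 5 = -1.904
Star 2: d = 527 ly / 3.26 = 161.7 pc
Star 2: M = m − 5 log₁₀ d + 5 = -1.26 − 5·2.2086 + 5 = -7.303
ΔM = M_1 − M_2 = -1.904 − (-7.303) = 5.399; smaller M is more luminous → Star 2.
L ratio = 10^(0.4 |ΔM|) = 10^2.159 = 144.4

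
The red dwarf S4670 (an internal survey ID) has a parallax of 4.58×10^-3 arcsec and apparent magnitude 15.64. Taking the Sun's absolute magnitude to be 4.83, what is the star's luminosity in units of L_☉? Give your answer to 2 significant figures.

L/L_☉ ≈ 0.023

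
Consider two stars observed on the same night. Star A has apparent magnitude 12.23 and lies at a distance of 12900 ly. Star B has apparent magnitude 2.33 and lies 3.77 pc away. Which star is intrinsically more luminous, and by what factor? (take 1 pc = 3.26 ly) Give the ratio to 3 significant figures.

Star A is more luminous, by a factor of 121.

Star A: d = 12900 ly / 3.26 = 3957 pc
Star A: M = m − 5 log₁₀ d + 5 = 12.23 − 5·3.5974 + 5 = -0.757
Star B: M = m − 5 log₁₀ d + 5 = 2.33 − 5·0.5763 + 5 = 4.448
ΔM = M_A − M_B = -0.757 − (4.448) = -5.205; smaller M is more luminous → Star A.
L ratio = 10^(0.4 |ΔM|) = 10^2.082 = 120.8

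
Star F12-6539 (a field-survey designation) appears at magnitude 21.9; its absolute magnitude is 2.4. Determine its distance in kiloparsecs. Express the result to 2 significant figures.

d ≈ 79 kpc

Distance modulus: m − M = 21.9 − (2.4) = 19.500
m − M = 5 log₁₀ d − 5
log₁₀ d = (m − M)/5 + 1 = 4.9000
d = 10^4.9000 = 79430 pc
= 79.43 kpc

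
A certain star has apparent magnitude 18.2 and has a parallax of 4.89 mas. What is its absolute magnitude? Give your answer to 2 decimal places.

M ≈ 11.65

p = 4.89 mas = 4.89×10^-3″ → d = 1/p = 204.5 pc
5 log₁₀(d/10 pc) = 5 log₁₀(204.5) − 5 = 6.553
M = m − 5 log₁₀(d/10) = 18.2 − 6.553 = 11.647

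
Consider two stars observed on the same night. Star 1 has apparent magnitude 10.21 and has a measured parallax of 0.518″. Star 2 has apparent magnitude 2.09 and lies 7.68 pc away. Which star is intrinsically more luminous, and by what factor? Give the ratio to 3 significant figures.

Star 2 is more luminous, by a factor of 28000.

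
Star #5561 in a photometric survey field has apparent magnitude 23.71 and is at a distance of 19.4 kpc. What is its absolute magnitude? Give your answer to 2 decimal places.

M ≈ 7.27

d = 19.4 kpc = 19400 pc
5 log₁₀(d/10 pc) = 5 log₁₀(19400) − 5 = 16.439
M = m − 5 log₁₀(d/10) = 23.71 − 16.439 = 7.271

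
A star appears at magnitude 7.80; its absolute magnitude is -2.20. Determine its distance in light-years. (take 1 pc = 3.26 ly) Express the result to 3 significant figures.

d ≈ 3260 ly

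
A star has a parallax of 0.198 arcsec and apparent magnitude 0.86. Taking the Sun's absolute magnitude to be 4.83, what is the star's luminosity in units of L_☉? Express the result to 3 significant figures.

L/L_☉ ≈ 9.88

d = 1/p = 1/0.198″ = 5.051 pc
M = m − 5 log₁₀ d + 5 = 0.86 − 5·0.7033 + 5 = 2.343
M − M_☉ = 2.343 − 4.83 = -2.487
L/L_☉ = 10^(−0.4 × -2.487) = 9.878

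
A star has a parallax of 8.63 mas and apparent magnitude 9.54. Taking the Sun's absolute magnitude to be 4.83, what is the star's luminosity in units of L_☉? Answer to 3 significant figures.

d = 1/p = 1000/8.63 mas = 115.9 pc
M = m − 5 log₁₀ d + 5 = 9.54 − 5·2.0640 + 5 = 4.220
M − M_☉ = 4.220 − 4.83 = -0.610
L/L_☉ = 10^(−0.4 × -0.610) = 1.754

L/L_☉ ≈ 1.75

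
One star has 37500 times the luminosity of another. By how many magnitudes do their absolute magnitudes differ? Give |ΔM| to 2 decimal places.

|ΔM| ≈ 11.44

Pogson: ΔM = −2.5 log₁₀(ratio) = −2.5 log₁₀(37500) = −2.5 × 4.5740 = -11.435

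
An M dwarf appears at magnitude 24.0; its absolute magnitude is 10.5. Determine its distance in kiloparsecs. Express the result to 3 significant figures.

d ≈ 5.01 kpc

μ = m − M = 13.500
m − M = 5 log₁₀ d − 5
log₁₀ d = (m − M)/5 + 1 = 3.7000
d = 10^3.7000 = 5012 pc
= 5.012 kpc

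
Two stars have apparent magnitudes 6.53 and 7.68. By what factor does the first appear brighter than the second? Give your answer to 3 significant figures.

2.88

Magnitude difference = -1.15
Flux ratio = 10^(−0.4 Δm) = 10^(−0.4 × -1.15) = 10^0.460 = 2.884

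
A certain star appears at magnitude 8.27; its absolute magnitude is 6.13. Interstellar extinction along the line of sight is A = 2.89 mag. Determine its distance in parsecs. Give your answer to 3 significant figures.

d ≈ 7.08 pc

m − M = 5 log₁₀(d/10 pc) + A  ⇒  8.27 − (6.13) − 2.89 = 5 log₁₀(d/10)
-0.750 = 5 log₁₀(d/10)
log₁₀ d = (m − M − A)/5 + 1 = 0.8500
d = 10^0.8500 = 7.079 pc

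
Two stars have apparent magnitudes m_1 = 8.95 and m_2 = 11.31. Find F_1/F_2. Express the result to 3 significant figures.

Δm = 8.95 − (11.31) = -2.36
Flux ratio = 10^(−0.4 Δm) = 10^(−0.4 × -2.36) = 10^0.944 = 8.790

F_1/F_2 ≈ 8.79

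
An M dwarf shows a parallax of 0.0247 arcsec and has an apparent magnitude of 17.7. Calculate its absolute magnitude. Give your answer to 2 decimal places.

M ≈ 14.66

d = 1/p = 1/0.0247″ = 40.49 pc
5 log₁₀(d/10 pc) = 5 log₁₀(40.49) − 5 = 3.037
M = m − 5 log₁₀(d/10) = 17.7 − 3.037 = 14.663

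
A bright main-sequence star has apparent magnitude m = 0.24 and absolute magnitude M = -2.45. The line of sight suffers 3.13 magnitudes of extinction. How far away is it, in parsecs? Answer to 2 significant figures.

m − M = 5 log₁₀(d/10 pc) + A  ⇒  0.24 − (-2.45) − 3.13 = 5 log₁₀(d/10)
-0.440 = 5 log₁₀(d/10)
log₁₀ d = (m − M − A)/5 + 1 = 0.9120
d = 10^0.9120 = 8.166 pc

d ≈ 8.2 pc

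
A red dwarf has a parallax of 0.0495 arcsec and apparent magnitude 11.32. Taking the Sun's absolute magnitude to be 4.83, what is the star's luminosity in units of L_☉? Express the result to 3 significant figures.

L/L_☉ ≈ 0.0103

d = 1/p = 1/0.0495″ = 20.20 pc
M = m − 5 log₁₀ d + 5 = 11.32 − 5·1.3054 + 5 = 9.793
M − M_☉ = 9.793 − 4.83 = 4.963
L/L_☉ = 10^(−0.4 × 4.963) = 0.01035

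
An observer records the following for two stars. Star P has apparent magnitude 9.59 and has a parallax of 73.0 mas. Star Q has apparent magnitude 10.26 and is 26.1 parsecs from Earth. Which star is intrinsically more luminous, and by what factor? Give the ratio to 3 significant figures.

Star Q is more luminous, by a factor of 1.96.

Star P: p = 73.0 mas = 0.0730″ → d = 1/p = 13.70 pc
Star P: M = m − 5 log₁₀ d + 5 = 9.59 − 5·1.1367 + 5 = 8.907
Star Q: M = m − 5 log₁₀ d + 5 = 10.26 − 5·1.4166 + 5 = 8.177
ΔM = M_P − M_Q = 8.907 − (8.177) = 0.730; smaller M is more luminous → Star Q.
L ratio = 10^(0.4 |ΔM|) = 10^0.292 = 1.959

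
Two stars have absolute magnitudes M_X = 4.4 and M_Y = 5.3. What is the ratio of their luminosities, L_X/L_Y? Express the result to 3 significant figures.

ΔM = M_X − M_Y = -0.9
L_X/L_Y = 10^(−0.4 ΔM) = 10^0.360 = 2.291

L_X/L_Y ≈ 2.29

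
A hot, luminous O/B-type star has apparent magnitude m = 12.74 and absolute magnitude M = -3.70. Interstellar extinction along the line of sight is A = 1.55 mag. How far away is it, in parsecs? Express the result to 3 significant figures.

d ≈ 9510 pc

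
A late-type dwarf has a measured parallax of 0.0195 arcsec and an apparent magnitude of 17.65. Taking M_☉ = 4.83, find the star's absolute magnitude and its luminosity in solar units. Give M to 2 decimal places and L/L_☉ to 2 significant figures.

M ≈ 14.10; L/L_☉ ≈ 2.0×10^-4

d = 1/p = 1/0.0195″ = 51.28 pc
M = m − 5 log₁₀ d + 5 = 17.65 − 5·1.7100 + 5 = 14.100
M − M_☉ = 14.100 − 4.83 = 9.270
L/L_☉ = 10^(−0.4 × 9.270) = 1.959×10^-4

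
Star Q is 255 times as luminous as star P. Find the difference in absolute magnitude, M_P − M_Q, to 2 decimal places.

M_P − M_Q ≈ 6.02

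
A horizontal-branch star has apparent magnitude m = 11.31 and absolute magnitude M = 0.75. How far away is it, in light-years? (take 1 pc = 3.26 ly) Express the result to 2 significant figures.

μ = m − M = 10.560
m − M = 5 log₁₀ d − 5
log₁₀ d = (m − M)/5 + 1 = 3.1120
d = 10^3.1120 = 1294 pc
= 4219 ly

d ≈ 4200 ly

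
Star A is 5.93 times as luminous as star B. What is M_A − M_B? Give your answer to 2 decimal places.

M_A − M_B ≈ -1.93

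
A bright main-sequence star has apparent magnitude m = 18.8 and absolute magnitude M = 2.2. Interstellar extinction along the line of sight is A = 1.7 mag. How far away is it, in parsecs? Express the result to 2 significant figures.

d ≈ 9500 pc

m − M = 5 log₁₀(d/10 pc) + A  ⇒  18.8 − (2.2) − 1.7 = 5 log₁₀(d/10)
14.900 = 5 log₁₀(d/10)
log₁₀ d = (m − M − A)/5 + 1 = 3.9800
d = 10^3.9800 = 9550 pc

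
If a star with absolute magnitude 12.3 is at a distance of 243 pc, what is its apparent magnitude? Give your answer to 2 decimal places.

m ≈ 19.23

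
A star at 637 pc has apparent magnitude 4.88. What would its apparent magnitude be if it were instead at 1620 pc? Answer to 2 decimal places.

m ≈ 6.91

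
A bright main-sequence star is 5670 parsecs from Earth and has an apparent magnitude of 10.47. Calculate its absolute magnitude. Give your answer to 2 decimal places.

5 log₁₀(d/10 pc) = 5 log₁₀(5670) − 5 = 13.768
M = m − 5 log₁₀(d/10) = 10.47 − 13.768 = -3.298

M ≈ -3.30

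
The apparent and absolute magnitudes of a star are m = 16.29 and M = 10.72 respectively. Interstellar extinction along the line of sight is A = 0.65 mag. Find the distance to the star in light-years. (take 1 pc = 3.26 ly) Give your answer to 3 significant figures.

m − M = 5 log₁₀(d/10 pc) + A  ⇒  16.29 − (10.72) − 0.65 = 5 log₁₀(d/10)
4.920 = 5 log₁₀(d/10)
log₁₀ d = (m − M − A)/5 + 1 = 1.9840
d = 10^1.9840 = 96.38 pc
= 314.2 ly

d ≈ 314 ly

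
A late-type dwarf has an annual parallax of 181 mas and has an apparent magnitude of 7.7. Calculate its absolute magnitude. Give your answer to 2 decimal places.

p = 181 mas = 0.181″ → d = 1/p = 5.525 pc
5 log₁₀(d/10 pc) = 5 log₁₀(5.525) − 5 = -1.288
M = m − 5 log₁₀(d/10) = 7.7 + 1.288 = 8.988

M ≈ 8.99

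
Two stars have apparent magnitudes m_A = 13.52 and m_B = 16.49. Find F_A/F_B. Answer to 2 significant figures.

F_A/F_B ≈ 15

Δm = 13.52 − (16.49) = -2.97
Flux ratio = 10^(−0.4 Δm) = 10^(−0.4 × -2.97) = 10^1.188 = 15.42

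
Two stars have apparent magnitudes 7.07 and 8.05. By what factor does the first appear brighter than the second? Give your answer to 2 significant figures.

2.5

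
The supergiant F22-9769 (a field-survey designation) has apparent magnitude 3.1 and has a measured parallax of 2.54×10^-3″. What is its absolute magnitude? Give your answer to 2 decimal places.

d = 1/p = 1/2.54×10^-3″ = 393.7 pc
5 log₁₀(d/10 pc) = 5 log₁₀(393.7) − 5 = 7.976
M = m − 5 log₁₀(d/10) = 3.1 − 7.976 = -4.876

M ≈ -4.88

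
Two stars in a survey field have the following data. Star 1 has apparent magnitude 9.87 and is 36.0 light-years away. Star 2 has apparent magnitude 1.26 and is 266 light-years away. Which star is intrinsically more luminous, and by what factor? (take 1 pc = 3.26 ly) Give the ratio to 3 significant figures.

Star 2 is more luminous, by a factor of 152000.

Star 1: d = 36.0 ly / 3.26 = 11.04 pc
Star 1: M = m − 5 log₁₀ d + 5 = 9.87 − 5·1.0431 + 5 = 9.655
Star 2: d = 266 ly / 3.26 = 81.60 pc
Star 2: M = m − 5 log₁₀ d + 5 = 1.26 − 5·1.9117 + 5 = -3.298
ΔM = M_1 − M_2 = 9.655 − (-3.298) = 12.953; smaller M is more luminous → Star 2.
L ratio = 10^(0.4 |ΔM|) = 10^5.181 = 151800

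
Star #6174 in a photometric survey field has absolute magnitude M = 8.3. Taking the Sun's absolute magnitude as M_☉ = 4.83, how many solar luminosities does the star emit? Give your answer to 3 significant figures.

L/L_☉ ≈ 0.0409

M − M_☉ = 8.3 − 4.83 = 3.470
L/L_☉ = 10^(−0.4 (M − M_☉)) = 10^-1.388 = 0.04093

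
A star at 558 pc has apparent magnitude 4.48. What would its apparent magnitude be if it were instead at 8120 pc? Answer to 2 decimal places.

m ≈ 10.29

Flux ∝ 1/d², so Δm = 5 log₁₀(d₂/d₁) = 5 log₁₀(8120/558) = 5.815
m₂ = m₁ + Δm = 4.48 + (5.815) = 10.295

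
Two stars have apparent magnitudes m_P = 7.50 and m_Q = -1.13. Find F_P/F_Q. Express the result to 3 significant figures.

F_P/F_Q ≈ 3.53×10^-4

Magnitude difference = 8.63
Flux ratio = 10^(−0.4 Δm) = 10^(−0.4 × 8.63) = 10^-3.452 = 3.532×10^-4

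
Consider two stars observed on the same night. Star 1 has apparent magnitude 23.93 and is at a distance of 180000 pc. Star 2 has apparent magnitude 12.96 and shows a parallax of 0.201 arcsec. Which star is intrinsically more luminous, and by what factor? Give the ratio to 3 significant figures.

Star 1 is more luminous, by a factor of 53600.

Star 1: M = m − 5 log₁₀ d + 5 = 23.93 − 5·5.2553 + 5 = 2.654
Star 2: d = 1/p = 1/0.201″ = 4.975 pc
Star 2: M = m − 5 log₁₀ d + 5 = 12.96 − 5·0.6968 + 5 = 14.476
ΔM = M_1 − M_2 = 2.654 − (14.476) = -11.822; smaller M is more luminous → Star 1.
L ratio = 10^(0.4 |ΔM|) = 10^4.729 = 53570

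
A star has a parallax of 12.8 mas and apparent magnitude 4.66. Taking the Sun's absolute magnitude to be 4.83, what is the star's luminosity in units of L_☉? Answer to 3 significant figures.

d = 1/p = 1000/12.8 mas = 78.12 pc
M = m − 5 log₁₀ d + 5 = 4.66 − 5·1.8928 + 5 = 0.196
M − M_☉ = 0.196 − 4.83 = -4.634
L/L_☉ = 10^(−0.4 × -4.634) = 71.38

L/L_☉ ≈ 71.4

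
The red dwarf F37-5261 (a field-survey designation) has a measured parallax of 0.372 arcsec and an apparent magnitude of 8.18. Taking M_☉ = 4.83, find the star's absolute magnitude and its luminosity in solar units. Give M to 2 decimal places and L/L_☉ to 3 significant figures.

M ≈ 11.03; L/L_☉ ≈ 3.30×10^-3

d = 1/p = 1/0.372″ = 2.688 pc
M = m − 5 log₁₀ d + 5 = 8.18 − 5·0.4295 + 5 = 11.033
M − M_☉ = 11.033 − 4.83 = 6.203
L/L_☉ = 10^(−0.4 × 6.203) = 3.303×10^-3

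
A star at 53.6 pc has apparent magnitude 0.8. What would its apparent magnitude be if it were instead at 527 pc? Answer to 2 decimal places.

m ≈ 5.76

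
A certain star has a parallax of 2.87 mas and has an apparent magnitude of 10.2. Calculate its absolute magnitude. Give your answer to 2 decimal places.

M ≈ 2.49

p = 2.87 mas = 2.87×10^-3″ → d = 1/p = 348.4 pc
5 log₁₀(d/10 pc) = 5 log₁₀(348.4) − 5 = 7.711
M = m − 5 log₁₀(d/10) = 10.2 − 7.711 = 2.489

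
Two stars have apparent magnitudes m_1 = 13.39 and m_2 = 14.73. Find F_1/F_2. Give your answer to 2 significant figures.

Magnitude difference = -1.34
Flux ratio = 10^(−0.4 Δm) = 10^(−0.4 × -1.34) = 10^0.536 = 3.436

F_1/F_2 ≈ 3.4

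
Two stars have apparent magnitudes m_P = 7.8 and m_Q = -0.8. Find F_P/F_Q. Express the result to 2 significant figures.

F_P/F_Q ≈ 3.6×10^-4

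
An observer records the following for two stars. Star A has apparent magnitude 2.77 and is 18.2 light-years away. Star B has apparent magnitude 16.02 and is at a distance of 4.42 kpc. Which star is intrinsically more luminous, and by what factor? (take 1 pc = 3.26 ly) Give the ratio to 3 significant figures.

Star B is more luminous, by a factor of 3.14.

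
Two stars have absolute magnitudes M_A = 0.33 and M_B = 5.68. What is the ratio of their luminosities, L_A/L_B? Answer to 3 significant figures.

ΔM = M_A − M_B = -5.35
L_A/L_B = 10^(−0.4 ΔM) = 10^2.140 = 138.0

L_A/L_B ≈ 138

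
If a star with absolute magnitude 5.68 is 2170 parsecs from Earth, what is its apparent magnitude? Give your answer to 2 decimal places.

m = M + 5 log₁₀ d − 5 = 5.68 + 5·3.3365 − 5 = 17.362

m ≈ 17.36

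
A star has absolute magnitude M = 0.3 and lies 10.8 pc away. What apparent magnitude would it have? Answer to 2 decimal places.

m = M + 5 log₁₀ d − 5 = 0.3 + 5·1.0334 − 5 = 0.467

m ≈ 0.47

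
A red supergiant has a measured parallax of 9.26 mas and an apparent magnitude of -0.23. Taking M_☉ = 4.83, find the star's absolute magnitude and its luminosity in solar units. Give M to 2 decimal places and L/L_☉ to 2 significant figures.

M ≈ -5.40; L/L_☉ ≈ 12000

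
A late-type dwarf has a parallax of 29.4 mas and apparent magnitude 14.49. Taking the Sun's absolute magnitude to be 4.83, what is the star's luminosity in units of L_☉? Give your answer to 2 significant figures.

d = 1/p = 1000/29.4 mas = 34.01 pc
M = m − 5 log₁₀ d + 5 = 14.49 − 5·1.5317 + 5 = 11.832
M − M_☉ = 11.832 − 4.83 = 7.002
L/L_☉ = 10^(−0.4 × 7.002) = 1.582×10^-3

L/L_☉ ≈ 1.6×10^-3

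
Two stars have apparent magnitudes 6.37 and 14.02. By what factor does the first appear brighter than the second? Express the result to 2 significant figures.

1100

Magnitude difference = -7.65
Flux ratio = 10^(−0.4 Δm) = 10^(−0.4 × -7.65) = 10^3.060 = 1148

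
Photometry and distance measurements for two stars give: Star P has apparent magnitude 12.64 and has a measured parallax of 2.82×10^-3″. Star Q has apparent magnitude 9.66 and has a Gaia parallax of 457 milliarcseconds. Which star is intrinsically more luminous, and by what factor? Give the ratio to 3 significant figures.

Star P: d = 1/p = 1/2.82×10^-3″ = 354.6 pc
Star P: M = m − 5 log₁₀ d + 5 = 12.64 − 5·2.5498 + 5 = 4.891
Star Q: p = 457 mas = 0.457″ → d = 1/p = 2.188 pc
Star Q: M = m − 5 log₁₀ d + 5 = 9.66 − 5·0.3401 + 5 = 12.960
ΔM = M_P − M_Q = 4.891 − (12.960) = -8.068; smaller M is more luminous → Star P.
L ratio = 10^(0.4 |ΔM|) = 10^3.227 = 1688

Star P is more luminous, by a factor of 1690.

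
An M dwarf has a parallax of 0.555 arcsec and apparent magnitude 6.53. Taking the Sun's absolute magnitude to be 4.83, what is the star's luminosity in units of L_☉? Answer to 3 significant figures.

L/L_☉ ≈ 6.78×10^-3

d = 1/p = 1/0.555″ = 1.802 pc
M = m − 5 log₁₀ d + 5 = 6.53 − 5·0.2557 + 5 = 10.251
M − M_☉ = 10.251 − 4.83 = 5.421
L/L_☉ = 10^(−0.4 × 5.421) = 6.783×10^-3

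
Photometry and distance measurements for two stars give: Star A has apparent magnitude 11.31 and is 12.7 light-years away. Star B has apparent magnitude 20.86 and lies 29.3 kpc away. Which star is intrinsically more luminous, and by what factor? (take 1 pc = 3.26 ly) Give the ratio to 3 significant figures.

Star B is more luminous, by a factor of 8560.

Star A: d = 12.7 ly / 3.26 = 3.896 pc
Star A: M = m − 5 log₁₀ d + 5 = 11.31 − 5·0.5906 + 5 = 13.357
Star B: d = 29.3 kpc = 29300 pc
Star B: M = m − 5 log₁₀ d + 5 = 20.86 − 5·4.4669 + 5 = 3.526
ΔM = M_A − M_B = 13.357 − (3.526) = 9.831; smaller M is more luminous → Star B.
L ratio = 10^(0.4 |ΔM|) = 10^3.933 = 8562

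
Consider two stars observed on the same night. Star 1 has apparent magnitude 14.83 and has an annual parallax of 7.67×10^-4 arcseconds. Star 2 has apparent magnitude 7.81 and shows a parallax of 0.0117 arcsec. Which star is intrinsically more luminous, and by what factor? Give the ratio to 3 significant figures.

Star 1: d = 1/p = 1/7.67×10^-4″ = 1304 pc
Star 1: M = m − 5 log₁₀ d + 5 = 14.83 − 5·3.1152 + 5 = 4.254
Star 2: d = 1/p = 1/0.0117″ = 85.47 pc
Star 2: M = m − 5 log₁₀ d + 5 = 7.81 − 5·1.9318 + 5 = 3.151
ΔM = M_1 − M_2 = 4.254 − (3.151) = 1.103; smaller M is more luminous → Star 2.
L ratio = 10^(0.4 |ΔM|) = 10^0.441 = 2.762

Star 2 is more luminous, by a factor of 2.76.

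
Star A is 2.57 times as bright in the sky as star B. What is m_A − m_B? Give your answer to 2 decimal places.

Pogson: Δm = −2.5 log₁₀(ratio) = −2.5 log₁₀(2.57) = −2.5 × 0.4099 = -1.025
Star A is brighter, so it has the smaller magnitude: the difference is negative.

m_A − m_B ≈ -1.02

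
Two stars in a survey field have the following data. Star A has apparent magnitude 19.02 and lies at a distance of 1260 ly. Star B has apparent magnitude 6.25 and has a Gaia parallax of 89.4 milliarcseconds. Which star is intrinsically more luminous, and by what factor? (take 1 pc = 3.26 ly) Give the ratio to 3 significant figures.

Star A: d = 1260 ly / 3.26 = 386.5 pc
Star A: M = m − 5 log₁₀ d + 5 = 19.02 − 5·2.5872 + 5 = 11.084
Star B: p = 89.4 mas = 0.0894″ → d = 1/p = 11.19 pc
Star B: M = m − 5 log₁₀ d + 5 = 6.25 − 5·1.0487 + 5 = 6.007
ΔM = M_A − M_B = 11.084 − (6.007) = 5.078; smaller M is more luminous → Star B.
L ratio = 10^(0.4 |ΔM|) = 10^2.031 = 107.4

Star B is more luminous, by a factor of 107.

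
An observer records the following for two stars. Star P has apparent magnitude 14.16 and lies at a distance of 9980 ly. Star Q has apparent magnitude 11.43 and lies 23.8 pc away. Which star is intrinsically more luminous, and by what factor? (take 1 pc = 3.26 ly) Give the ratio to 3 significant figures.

Star P: d = 9980 ly / 3.26 = 3061 pc
Star P: M = m − 5 log₁₀ d + 5 = 14.16 − 5·3.4859 + 5 = 1.730
Star Q: M = m − 5 log₁₀ d + 5 = 11.43 − 5·1.3766 + 5 = 9.547
ΔM = M_P − M_Q = 1.730 − (9.547) = -7.817; smaller M is more luminous → Star P.
L ratio = 10^(0.4 |ΔM|) = 10^3.127 = 1339

Star P is more luminous, by a factor of 1340.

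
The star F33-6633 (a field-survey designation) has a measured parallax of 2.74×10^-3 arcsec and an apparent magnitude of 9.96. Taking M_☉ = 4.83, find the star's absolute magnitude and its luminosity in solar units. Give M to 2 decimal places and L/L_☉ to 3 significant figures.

M ≈ 2.15; L/L_☉ ≈ 11.8

d = 1/p = 1/2.74×10^-3″ = 365.0 pc
M = m − 5 log₁₀ d + 5 = 9.96 − 5·2.5622 + 5 = 2.149
M − M_☉ = 2.149 − 4.83 = -2.681
L/L_☉ = 10^(−0.4 × -2.681) = 11.82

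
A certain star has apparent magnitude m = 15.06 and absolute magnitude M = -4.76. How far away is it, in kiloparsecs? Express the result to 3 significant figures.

Distance modulus: m − M = 15.06 − (-4.76) = 19.820
m − M = 5 log₁₀ d − 5
log₁₀ d = (m − M)/5 + 1 = 4.9640
d = 10^4.9640 = 92040 pc
= 92.04 kpc

d ≈ 92.0 kpc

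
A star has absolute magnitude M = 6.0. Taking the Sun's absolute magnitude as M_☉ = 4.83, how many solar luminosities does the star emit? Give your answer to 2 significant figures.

M − M_☉ = 6.0 − 4.83 = 1.170
L/L_☉ = 10^(−0.4 (M − M_☉)) = 10^-0.468 = 0.3404

L/L_☉ ≈ 0.34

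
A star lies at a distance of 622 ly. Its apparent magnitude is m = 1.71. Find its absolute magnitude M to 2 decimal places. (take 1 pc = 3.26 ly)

M ≈ -4.69

d = 622 ly / 3.26 = 190.8 pc
5 log₁₀(d/10 pc) = 5 log₁₀(190.8) − 5 = 6.403
M = m − 5 log₁₀(d/10) = 1.71 − 6.403 = -4.693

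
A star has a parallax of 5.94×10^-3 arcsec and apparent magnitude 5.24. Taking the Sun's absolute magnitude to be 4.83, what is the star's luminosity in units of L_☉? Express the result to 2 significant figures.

L/L_☉ ≈ 190

d = 1/p = 1/5.94×10^-3″ = 168.4 pc
M = m − 5 log₁₀ d + 5 = 5.24 − 5·2.2262 + 5 = -0.891
M − M_☉ = -0.891 − 4.83 = -5.721
L/L_☉ = 10^(−0.4 × -5.721) = 194.3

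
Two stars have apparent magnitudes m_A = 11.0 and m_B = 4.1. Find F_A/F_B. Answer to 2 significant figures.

F_A/F_B ≈ 1.7×10^-3

Δm = 11.0 − (4.1) = 6.9
Flux ratio = 10^(−0.4 Δm) = 10^(−0.4 × 6.9) = 10^-2.760 = 1.738×10^-3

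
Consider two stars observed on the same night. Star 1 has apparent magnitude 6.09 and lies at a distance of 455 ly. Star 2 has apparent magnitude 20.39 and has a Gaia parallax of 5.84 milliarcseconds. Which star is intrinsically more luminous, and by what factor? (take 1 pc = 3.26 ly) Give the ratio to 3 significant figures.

Star 1 is more luminous, by a factor of 349000.

Star 1: d = 455 ly / 3.26 = 139.6 pc
Star 1: M = m − 5 log₁₀ d + 5 = 6.09 − 5·2.1448 + 5 = 0.366
Star 2: p = 5.84 mas = 5.84×10^-3″ → d = 1/p = 171.2 pc
Star 2: M = m − 5 log₁₀ d + 5 = 20.39 − 5·2.2336 + 5 = 14.222
ΔM = M_1 − M_2 = 0.366 − (14.222) = -13.856; smaller M is more luminous → Star 1.
L ratio = 10^(0.4 |ΔM|) = 10^5.542 = 348700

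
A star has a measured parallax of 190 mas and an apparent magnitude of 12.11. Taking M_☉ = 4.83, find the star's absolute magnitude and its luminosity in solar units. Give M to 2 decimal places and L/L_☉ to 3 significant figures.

d = 1/p = 1000/190 mas = 5.263 pc
M = m − 5 log₁₀ d + 5 = 12.11 − 5·0.7212 + 5 = 13.504
M − M_☉ = 13.504 − 4.83 = 8.674
L/L_☉ = 10^(−0.4 × 8.674) = 3.392×10^-4

M ≈ 13.50; L/L_☉ ≈ 3.39×10^-4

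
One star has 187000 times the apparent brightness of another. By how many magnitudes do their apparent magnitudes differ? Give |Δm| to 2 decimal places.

Pogson: Δm = −2.5 log₁₀(ratio) = −2.5 log₁₀(187000) = −2.5 × 5.2718 = -13.180

|Δm| ≈ 13.18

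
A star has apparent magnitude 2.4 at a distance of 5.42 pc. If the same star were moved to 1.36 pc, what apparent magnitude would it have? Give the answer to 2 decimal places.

m ≈ -0.60

Flux ∝ 1/d², so Δm = 5 log₁₀(d₂/d₁) = 5 log₁₀(1.36/5.42) = -3.002
m₂ = m₁ + Δm = 2.4 + (-3.002) = -0.602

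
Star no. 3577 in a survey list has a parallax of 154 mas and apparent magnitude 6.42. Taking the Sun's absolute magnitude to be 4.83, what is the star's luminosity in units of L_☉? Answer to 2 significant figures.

d = 1/p = 1000/154 mas = 6.494 pc
M = m − 5 log₁₀ d + 5 = 6.42 − 5·0.8125 + 5 = 7.358
M − M_☉ = 7.358 − 4.83 = 2.528
L/L_☉ = 10^(−0.4 × 2.528) = 0.09749

L/L_☉ ≈ 0.097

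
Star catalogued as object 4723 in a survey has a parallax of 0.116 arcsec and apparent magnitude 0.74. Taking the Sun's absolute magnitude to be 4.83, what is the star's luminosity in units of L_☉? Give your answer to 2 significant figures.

d = 1/p = 1/0.116″ = 8.621 pc
M = m − 5 log₁₀ d + 5 = 0.74 − 5·0.9355 + 5 = 1.062
M − M_☉ = 1.062 − 4.83 = -3.768
L/L_☉ = 10^(−0.4 × -3.768) = 32.14

L/L_☉ ≈ 32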